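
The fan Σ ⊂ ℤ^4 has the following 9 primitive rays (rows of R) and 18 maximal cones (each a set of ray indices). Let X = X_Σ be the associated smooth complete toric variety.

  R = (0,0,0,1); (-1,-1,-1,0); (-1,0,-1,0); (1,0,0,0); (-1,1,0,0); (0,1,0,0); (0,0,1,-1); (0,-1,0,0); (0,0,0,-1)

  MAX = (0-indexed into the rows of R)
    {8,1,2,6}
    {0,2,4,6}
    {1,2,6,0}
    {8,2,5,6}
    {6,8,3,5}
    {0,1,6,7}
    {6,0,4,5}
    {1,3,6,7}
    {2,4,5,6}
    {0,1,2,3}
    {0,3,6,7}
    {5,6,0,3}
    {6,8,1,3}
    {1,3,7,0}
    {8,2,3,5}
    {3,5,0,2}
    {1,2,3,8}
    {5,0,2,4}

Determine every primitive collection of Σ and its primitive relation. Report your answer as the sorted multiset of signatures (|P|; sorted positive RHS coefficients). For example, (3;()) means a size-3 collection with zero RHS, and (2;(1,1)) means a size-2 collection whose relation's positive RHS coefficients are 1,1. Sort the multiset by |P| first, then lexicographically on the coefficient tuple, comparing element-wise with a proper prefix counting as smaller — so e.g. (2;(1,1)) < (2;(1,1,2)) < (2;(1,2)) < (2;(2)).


Minimal non-faces — 12 found among 9 rays, 18 max cones:

  • {0,8}:  v_{0} + v_{8} = 0 ; sig = (2;())
  • {5,7}:  v_{5} + v_{7} = 0 ; sig = (2;())
  • {1,5}:  v_{1} + v_{5} = v_{2} ; sig = (2;(1))
  • {2,7}:  v_{2} + v_{7} = v_{1} ; sig = (2;(1))
  • {3,4}:  v_{3} + v_{4} = v_{5} ; sig = (2;(1))
  • {4,7}:  v_{4} + v_{7} = v_{0} + v_{2} + v_{6} ; sig = (2;(1,1,1))
  • {4,8}:  v_{4} + v_{8} = v_{2} + v_{5} + v_{6} ; sig = (2;(1,1,1))
  • {7,8}:  v_{7} + v_{8} = v_{1} + v_{3} + v_{6} ; sig = (2;(1,1,1))
  • {1,4}:  v_{1} + v_{4} = v_{0} + 2·v_{2} + v_{6} ; sig = (2;(1,1,2))
  • {2,3,6}:  v_{2} + v_{3} + v_{6} = v_{8} ; sig = (3;(1))
  • {0,1,3,6}:  v_{0} + v_{1} + v_{3} + v_{6} = v_{7} ; sig = (4;(1))
  • {0,2,5,6}:  v_{0} + v_{2} + v_{5} + v_{6} = v_{4} ; sig = (4;(1))

so the primitive-relation signature multiset is
    |P|=2: 9 collections, coeffs (), (), (1), (1), (1), (1,1,1), (1,1,1), (1,1,1), (1,1,2)
    |P|=3: 1 collection, coeffs (1)
    |P|=4: 2 collections, coeffs (1), (1)


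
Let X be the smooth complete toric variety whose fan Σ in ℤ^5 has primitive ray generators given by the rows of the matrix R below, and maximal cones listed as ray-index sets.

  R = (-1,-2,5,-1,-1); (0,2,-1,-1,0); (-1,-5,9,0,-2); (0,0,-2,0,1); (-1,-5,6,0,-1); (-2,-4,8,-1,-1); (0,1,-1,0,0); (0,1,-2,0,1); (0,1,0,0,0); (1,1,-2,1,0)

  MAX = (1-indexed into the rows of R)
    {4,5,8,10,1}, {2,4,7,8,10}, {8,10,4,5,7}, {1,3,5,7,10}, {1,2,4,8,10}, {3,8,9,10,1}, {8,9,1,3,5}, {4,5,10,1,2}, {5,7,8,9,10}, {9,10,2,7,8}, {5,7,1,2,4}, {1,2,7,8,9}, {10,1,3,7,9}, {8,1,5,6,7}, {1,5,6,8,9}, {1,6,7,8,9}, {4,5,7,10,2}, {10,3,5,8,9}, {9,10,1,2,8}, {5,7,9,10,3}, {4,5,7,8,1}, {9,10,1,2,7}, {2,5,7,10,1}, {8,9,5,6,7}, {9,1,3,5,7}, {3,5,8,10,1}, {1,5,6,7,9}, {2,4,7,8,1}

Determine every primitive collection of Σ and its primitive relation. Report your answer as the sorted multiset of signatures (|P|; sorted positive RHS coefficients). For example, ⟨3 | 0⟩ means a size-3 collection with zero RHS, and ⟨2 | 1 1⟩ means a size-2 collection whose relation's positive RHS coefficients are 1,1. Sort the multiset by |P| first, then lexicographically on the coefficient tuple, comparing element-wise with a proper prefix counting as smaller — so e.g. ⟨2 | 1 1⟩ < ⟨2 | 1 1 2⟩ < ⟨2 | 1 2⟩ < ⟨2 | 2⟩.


Σ has 14 primitive collections:

  P={4,9}:  v_{4} + v_{9} = v_{8}  so sig = ⟨2 | 1⟩
  P={3,4}:  v_{3} + v_{4} = v_{1} + v_{5} + v_{8} + v_{10}  so sig = ⟨2 | 1 1 1 1⟩
  P={4,6}:  v_{4} + v_{6} = v_{1} + v_{5} + v_{7} + 2·v_{8}  so sig = ⟨2 | 1 1 1 2⟩
  P={2,6}:  v_{2} + v_{6} = 2·v_{1} + v_{7} + v_{8}  so sig = ⟨2 | 1 1 2⟩
  P={2,3}:  v_{2} + v_{3} = 2·v_{1} + v_{10}  so sig = ⟨2 | 1 2⟩
  P={6,10}:  v_{6} + v_{10} = v_{5} + 2·v_{9}  so sig = ⟨2 | 1 2⟩
  P={3,6}:  v_{3} + v_{6} = v_{1} + 2·v_{5} + 3·v_{9}  so sig = ⟨2 | 1 2 3⟩
  P={2,5,9}:  v_{2} + v_{5} + v_{9} = v_{1}  so sig = ⟨3 | 1⟩
  P={2,5,8}:  v_{2} + v_{5} + v_{8} = v_{1} + v_{4}  so sig = ⟨3 | 1 1⟩
  P={3,7,8}:  v_{3} + v_{7} + v_{8} = v_{5} + 2·v_{9}  so sig = ⟨3 | 1 2⟩
  P={1,4,7,10}:  v_{1} + v_{4} + v_{7} + v_{10} = 0  so sig = ⟨4 | 0⟩
  P={1,5,9,10}:  v_{1} + v_{5} + v_{9} + v_{10} = v_{3}  so sig = ⟨4 | 1⟩
  P={1,7,8,10}:  v_{1} + v_{7} + v_{8} + v_{10} = v_{9}  so sig = ⟨4 | 1⟩
  P={1,5,7,8,9}:  v_{1} + v_{5} + v_{7} + v_{8} + v_{9} = v_{6}  so sig = ⟨5 | 1⟩

so the primitive-relation signature multiset is
[⟨2 | 1⟩, ⟨2 | 1 1 1 1⟩, ⟨2 | 1 1 1 2⟩, ⟨2 | 1 1 2⟩, ⟨2 | 1 2⟩, ⟨2 | 1 2⟩, ⟨2 | 1 2 3⟩, ⟨3 | 1⟩, ⟨3 | 1 1⟩, ⟨3 | 1 2⟩, ⟨4 | 0⟩, ⟨4 | 1⟩, ⟨4 | 1⟩, ⟨5 | 1⟩]


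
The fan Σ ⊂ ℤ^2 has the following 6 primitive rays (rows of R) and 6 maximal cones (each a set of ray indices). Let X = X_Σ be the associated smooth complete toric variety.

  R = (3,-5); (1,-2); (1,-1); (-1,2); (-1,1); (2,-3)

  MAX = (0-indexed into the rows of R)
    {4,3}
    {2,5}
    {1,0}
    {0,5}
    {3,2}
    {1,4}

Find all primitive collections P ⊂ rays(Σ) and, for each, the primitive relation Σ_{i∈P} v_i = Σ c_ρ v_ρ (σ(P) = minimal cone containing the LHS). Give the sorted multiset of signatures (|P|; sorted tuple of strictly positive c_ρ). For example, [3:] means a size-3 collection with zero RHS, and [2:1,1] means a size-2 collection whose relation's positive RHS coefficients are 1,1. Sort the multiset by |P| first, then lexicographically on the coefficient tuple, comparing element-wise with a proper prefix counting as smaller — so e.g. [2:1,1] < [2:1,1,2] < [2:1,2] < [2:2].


Minimal non-faces — 9 found among 6 rays, 6 max cones:

  P = {1,3}:  v_{1} + v_{3} = 0  so sig = [2:]
  P = {2,4}:  v_{2} + v_{4} = 0  so sig = [2:]
  P = {0,3}:  v_{0} + v_{3} = v_{5}  so sig = [2:1]
  P = {1,2}:  v_{1} + v_{2} = v_{5}  so sig = [2:1]
  P = {1,5}:  v_{1} + v_{5} = v_{0}  so sig = [2:1]
  P = {3,5}:  v_{3} + v_{5} = v_{2}  so sig = [2:1]
  P = {4,5}:  v_{4} + v_{5} = v_{1}  so sig = [2:1]
  P = {0,2}:  v_{0} + v_{2} = 2·v_{5}  so sig = [2:2]
  P = {0,4}:  v_{0} + v_{4} = 2·v_{1}  so sig = [2:2]

Sorted signature multiset PRS(X):
    |P|=2: 9 collections, coeffs (), (), (1), (1), (1), (1), (1), (2), (2)


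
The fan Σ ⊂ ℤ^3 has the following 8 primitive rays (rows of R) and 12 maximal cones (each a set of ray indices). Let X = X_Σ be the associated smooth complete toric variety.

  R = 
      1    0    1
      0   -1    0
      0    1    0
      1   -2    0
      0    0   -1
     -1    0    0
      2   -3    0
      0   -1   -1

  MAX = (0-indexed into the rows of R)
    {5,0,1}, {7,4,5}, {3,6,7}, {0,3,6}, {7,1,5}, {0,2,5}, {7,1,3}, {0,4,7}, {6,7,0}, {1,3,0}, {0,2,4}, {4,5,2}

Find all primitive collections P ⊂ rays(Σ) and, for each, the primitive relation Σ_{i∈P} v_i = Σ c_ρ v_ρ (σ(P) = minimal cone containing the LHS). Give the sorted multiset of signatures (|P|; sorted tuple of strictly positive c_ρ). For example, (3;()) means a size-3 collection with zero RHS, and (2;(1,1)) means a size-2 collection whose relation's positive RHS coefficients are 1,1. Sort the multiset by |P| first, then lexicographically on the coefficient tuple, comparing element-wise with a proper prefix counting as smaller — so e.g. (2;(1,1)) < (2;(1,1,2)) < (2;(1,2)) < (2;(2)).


The 14 primitive collections of Σ (r=8, n=3):

  P = {1,2}:  v_{1} + v_{2} = 0 ; sig = (2;())
  P = {1,4}:  v_{1} + v_{4} = v_{7} ; sig = (2;(1))
  P = {2,7}:  v_{2} + v_{7} = v_{4} ; sig = (2;(1))
  P = {2,3}:  v_{2} + v_{3} = v_{0} + v_{7} ; sig = (2;(1,1))
  P = {5,6}:  v_{5} + v_{6} = v_{1} + v_{3} ; sig = (2;(1,1))
  P = {3,4}:  v_{3} + v_{4} = v_{0} + 2·v_{7} ; sig = (2;(1,2))
  P = {1,6}:  v_{1} + v_{6} = 2·v_{3} ; sig = (2;(2))
  P = {3,5}:  v_{3} + v_{5} = 2·v_{1} ; sig = (2;(2))
  P = {2,6}:  v_{2} + v_{6} = 2·v_{0} + 2·v_{7} ; sig = (2;(2,2))
  P = {4,6}:  v_{4} + v_{6} = 2·v_{0} + 3·v_{7} ; sig = (2;(2,3))
  P = {0,4,5}:  v_{0} + v_{4} + v_{5} = 0 ; sig = (3;())
  P = {0,1,7}:  v_{0} + v_{1} + v_{7} = v_{3} ; sig = (3;(1))
  P = {0,3,7}:  v_{0} + v_{3} + v_{7} = v_{6} ; sig = (3;(1))
  P = {0,5,7}:  v_{0} + v_{5} + v_{7} = v_{1} ; sig = (3;(1))

Signatures (|P|; sorted positive RHS coefficients), sorted:
[(2;()), (2;(1)), (2;(1)), (2;(1,1)), (2;(1,1)), (2;(1,2)), (2;(2)), (2;(2)), (2;(2,2)), (2;(2,3)), (3;()), (3;(1)), (3;(1)), (3;(1))]


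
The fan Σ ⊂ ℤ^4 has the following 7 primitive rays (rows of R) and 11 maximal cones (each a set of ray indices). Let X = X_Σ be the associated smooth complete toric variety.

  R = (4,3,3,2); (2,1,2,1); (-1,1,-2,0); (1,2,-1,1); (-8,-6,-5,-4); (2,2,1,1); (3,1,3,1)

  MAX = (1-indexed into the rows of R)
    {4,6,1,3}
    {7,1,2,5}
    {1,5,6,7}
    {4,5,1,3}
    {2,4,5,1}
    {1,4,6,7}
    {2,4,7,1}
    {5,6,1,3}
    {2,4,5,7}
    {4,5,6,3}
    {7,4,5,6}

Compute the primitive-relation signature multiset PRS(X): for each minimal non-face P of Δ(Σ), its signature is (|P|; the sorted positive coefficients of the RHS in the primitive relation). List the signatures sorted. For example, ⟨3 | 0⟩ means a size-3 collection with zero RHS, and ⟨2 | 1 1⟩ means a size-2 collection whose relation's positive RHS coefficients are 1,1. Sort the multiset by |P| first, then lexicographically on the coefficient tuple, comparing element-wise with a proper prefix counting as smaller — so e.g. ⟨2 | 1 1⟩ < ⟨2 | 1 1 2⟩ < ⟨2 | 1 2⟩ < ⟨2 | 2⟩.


Σ has 5 primitive collections:

  P = {2,6}:  v_{2} + v_{6} = v_{1}  so sig = ⟨2 | 1⟩
  P = {3,7}:  v_{3} + v_{7} = v_{6}  so sig = ⟨2 | 1⟩
  P = {2,3}:  v_{2} + v_{3} = 2·v_{1} + v_{4} + v_{5}  so sig = ⟨2 | 1 1 2⟩
  P = {1,4,5,7}:  v_{1} + v_{4} + v_{5} + v_{7} = 0  so sig = ⟨4 | 0⟩
  P = {1,4,5,6}:  v_{1} + v_{4} + v_{5} + v_{6} = v_{3}  so sig = ⟨4 | 1⟩

Signatures (|P|; sorted positive RHS coefficients), sorted:
    |P|=2: 3 collections, coeffs (1), (1), (1,1,2)
    |P|=4: 2 collections, coeffs (), (1)


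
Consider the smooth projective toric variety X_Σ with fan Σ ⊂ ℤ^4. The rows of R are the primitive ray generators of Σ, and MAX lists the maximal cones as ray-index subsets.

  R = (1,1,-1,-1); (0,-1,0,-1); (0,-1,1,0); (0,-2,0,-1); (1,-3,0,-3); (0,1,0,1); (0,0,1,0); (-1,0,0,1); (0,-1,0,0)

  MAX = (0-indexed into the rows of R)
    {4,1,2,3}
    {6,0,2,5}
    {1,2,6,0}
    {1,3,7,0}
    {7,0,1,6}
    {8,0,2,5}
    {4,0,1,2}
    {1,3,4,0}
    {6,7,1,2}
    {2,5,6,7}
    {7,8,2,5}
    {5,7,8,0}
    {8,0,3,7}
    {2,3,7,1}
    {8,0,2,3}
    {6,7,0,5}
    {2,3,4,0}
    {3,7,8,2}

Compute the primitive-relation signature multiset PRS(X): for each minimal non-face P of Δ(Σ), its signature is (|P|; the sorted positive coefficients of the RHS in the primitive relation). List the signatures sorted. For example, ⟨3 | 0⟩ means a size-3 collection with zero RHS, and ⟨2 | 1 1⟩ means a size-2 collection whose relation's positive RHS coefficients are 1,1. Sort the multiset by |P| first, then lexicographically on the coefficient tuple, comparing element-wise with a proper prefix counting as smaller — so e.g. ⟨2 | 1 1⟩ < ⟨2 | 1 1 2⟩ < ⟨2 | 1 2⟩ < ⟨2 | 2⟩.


Primitive collections (11):

  P={1,5}:  v_{1} + v_{5} = 0 ; sig = ⟨2 | 0⟩
  P={1,8}:  v_{1} + v_{8} = v_{3} ; sig = ⟨2 | 1⟩
  P={3,5}:  v_{3} + v_{5} = v_{8} ; sig = ⟨2 | 1⟩
  P={6,8}:  v_{6} + v_{8} = v_{2} ; sig = ⟨2 | 1⟩
  P={3,6}:  v_{3} + v_{6} = v_{1} + v_{2} ; sig = ⟨2 | 1 1⟩
  P={4,7}:  v_{4} + v_{7} = v_{1} + v_{3} ; sig = ⟨2 | 1 1⟩
  P={4,5}:  v_{4} + v_{5} = v_{0} + v_{2} + v_{3} ; sig = ⟨2 | 1 1 1⟩
  P={4,8}:  v_{4} + v_{8} = v_{0} + v_{2} + 2·v_{3} ; sig = ⟨2 | 1 1 2⟩
  P={4,6}:  v_{4} + v_{6} = v_{0} + 2·v_{1} + 2·v_{2} ; sig = ⟨2 | 1 2 2⟩
  P={0,2,7}:  v_{0} + v_{2} + v_{7} = 0 ; sig = ⟨3 | 0⟩
  P={0,1,2,3}:  v_{0} + v_{1} + v_{2} + v_{3} = v_{4} ; sig = ⟨4 | 1⟩

Signatures (|P|; sorted positive RHS coefficients), sorted:
    |P|=2: 9 collections, coeffs (), (1), (1), (1), (1,1), (1,1), (1,1,1), (1,1,2), (1,2,2)
    |P|=3: 1 collection, coeffs ()
    |P|=4: 1 collection, coeffs (1)


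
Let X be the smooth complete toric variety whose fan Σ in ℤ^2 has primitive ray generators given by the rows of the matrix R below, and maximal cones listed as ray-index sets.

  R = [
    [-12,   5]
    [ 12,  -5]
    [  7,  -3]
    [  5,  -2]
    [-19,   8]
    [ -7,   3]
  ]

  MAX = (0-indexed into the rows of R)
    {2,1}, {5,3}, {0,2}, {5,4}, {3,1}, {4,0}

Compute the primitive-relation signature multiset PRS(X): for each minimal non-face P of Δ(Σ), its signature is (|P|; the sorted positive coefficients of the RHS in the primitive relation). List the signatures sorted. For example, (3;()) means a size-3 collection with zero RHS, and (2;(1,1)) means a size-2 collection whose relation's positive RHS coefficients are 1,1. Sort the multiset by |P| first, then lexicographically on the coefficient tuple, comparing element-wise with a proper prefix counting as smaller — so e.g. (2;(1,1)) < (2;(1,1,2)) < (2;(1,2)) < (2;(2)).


9 minimal non-faces of Δ(Σ) (on 6 rays):

  • {0,1}:  v_{0} + v_{1} = 0  →  sig = (2;())
  • {2,5}:  v_{2} + v_{5} = 0  →  sig = (2;())
  • {0,3}:  v_{0} + v_{3} = v_{5}  →  sig = (2;(1))
  • {0,5}:  v_{0} + v_{5} = v_{4}  →  sig = (2;(1))
  • {1,4}:  v_{1} + v_{4} = v_{5}  →  sig = (2;(1))
  • {1,5}:  v_{1} + v_{5} = v_{3}  →  sig = (2;(1))
  • {2,3}:  v_{2} + v_{3} = v_{1}  →  sig = (2;(1))
  • {2,4}:  v_{2} + v_{4} = v_{0}  →  sig = (2;(1))
  • {3,4}:  v_{3} + v_{4} = 2·v_{5}  →  sig = (2;(2))

Sorted signature multiset PRS(X):
    |P|=2: 9 collections, coeffs (), (), (1), (1), (1), (1), (1), (1), (2)


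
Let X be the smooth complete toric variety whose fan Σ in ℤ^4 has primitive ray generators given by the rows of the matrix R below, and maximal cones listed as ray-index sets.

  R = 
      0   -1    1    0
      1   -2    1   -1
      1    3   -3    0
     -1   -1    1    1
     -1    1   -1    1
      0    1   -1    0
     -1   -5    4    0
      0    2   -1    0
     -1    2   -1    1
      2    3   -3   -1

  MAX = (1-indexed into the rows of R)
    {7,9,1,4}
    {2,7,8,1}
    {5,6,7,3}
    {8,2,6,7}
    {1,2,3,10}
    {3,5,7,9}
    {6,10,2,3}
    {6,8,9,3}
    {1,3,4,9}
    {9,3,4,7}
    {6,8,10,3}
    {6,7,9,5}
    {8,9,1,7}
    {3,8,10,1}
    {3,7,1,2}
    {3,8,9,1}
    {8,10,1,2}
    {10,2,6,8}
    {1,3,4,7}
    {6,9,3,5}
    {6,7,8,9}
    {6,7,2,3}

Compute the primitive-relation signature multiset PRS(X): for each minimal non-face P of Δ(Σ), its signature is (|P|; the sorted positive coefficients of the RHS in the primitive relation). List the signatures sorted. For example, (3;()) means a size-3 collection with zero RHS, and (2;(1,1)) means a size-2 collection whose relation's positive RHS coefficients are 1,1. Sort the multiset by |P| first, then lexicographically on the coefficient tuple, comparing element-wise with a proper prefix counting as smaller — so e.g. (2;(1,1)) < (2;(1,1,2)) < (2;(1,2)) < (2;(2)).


17 collections generate NE(X_Σ); each relation:

  P={1,6}:  v_{1} + v_{6} = 0  ⇒ sig = (2;())
  P={2,9}:  v_{2} + v_{9} = 0  ⇒ sig = (2;())
  P={7,10}:  v_{7} + v_{10} = v_{2}  ⇒ sig = (2;(1))
  P={4,8}:  v_{4} + v_{8} = v_{1} + v_{9}  ⇒ sig = (2;(1,1))
  P={4,10}:  v_{4} + v_{10} = v_{1} + v_{3}  ⇒ sig = (2;(1,1))
  P={5,8}:  v_{5} + v_{8} = v_{6} + v_{9}  ⇒ sig = (2;(1,1))
  P={5,10}:  v_{5} + v_{10} = v_{3} + v_{6}  ⇒ sig = (2;(1,1))
  P={9,10}:  v_{9} + v_{10} = v_{3} + v_{8}  ⇒ sig = (2;(1,1))
  P={1,5}:  v_{1} + v_{5} = v_{3} + v_{7} + v_{9}  ⇒ sig = (2;(1,1,1))
  P={2,4}:  v_{2} + v_{4} = v_{1} + v_{3} + v_{7}  ⇒ sig = (2;(1,1,1))
  P={2,5}:  v_{2} + v_{5} = v_{3} + v_{6} + v_{7}  ⇒ sig = (2;(1,1,1))
  P={4,6}:  v_{4} + v_{6} = v_{3} + v_{7} + v_{9}  ⇒ sig = (2;(1,1,1))
  P={4,5}:  v_{4} + v_{5} = 2·v_{3} + 2·v_{7} + 2·v_{9}  ⇒ sig = (2;(2,2,2))
  P={3,7,8}:  v_{3} + v_{7} + v_{8} = 0  ⇒ sig = (3;())
  P={2,3,8}:  v_{2} + v_{3} + v_{8} = v_{10}  ⇒ sig = (3;(1))
  P={1,3,7,9}:  v_{1} + v_{3} + v_{7} + v_{9} = v_{4}  ⇒ sig = (4;(1))
  P={3,6,7,9}:  v_{3} + v_{6} + v_{7} + v_{9} = v_{5}  ⇒ sig = (4;(1))

so the primitive-relation signature multiset is
{ (2;()) ×2,  (2;(1)),  (2;(1,1)) ×5,  (2;(1,1,1)) ×4,  (2;(2,2,2)),  (3;()),  (3;(1)),  (4;(1)) ×2 }


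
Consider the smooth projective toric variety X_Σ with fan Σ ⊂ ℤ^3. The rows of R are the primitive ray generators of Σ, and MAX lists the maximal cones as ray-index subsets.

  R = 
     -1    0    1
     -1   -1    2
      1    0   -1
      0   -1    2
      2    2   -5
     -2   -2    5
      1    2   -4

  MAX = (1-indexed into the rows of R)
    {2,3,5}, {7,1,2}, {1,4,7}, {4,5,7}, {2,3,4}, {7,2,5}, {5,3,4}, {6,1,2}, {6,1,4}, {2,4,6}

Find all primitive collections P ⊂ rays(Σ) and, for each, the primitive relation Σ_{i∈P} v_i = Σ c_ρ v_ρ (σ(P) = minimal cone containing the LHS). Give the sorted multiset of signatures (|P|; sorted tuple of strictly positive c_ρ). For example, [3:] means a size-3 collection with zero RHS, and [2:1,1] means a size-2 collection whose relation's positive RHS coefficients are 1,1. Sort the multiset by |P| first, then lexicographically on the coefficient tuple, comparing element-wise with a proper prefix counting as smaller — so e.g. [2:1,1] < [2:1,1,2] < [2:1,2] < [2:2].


|primitive collections| = 9. Relations:

  • {1,3}:  v_{1} + v_{3} = 0  so sig = [2:]
  • {5,6}:  v_{5} + v_{6} = 0  so sig = [2:]
  • {1,5}:  v_{1} + v_{5} = v_{7}  so sig = [2:1]
  • {3,7}:  v_{3} + v_{7} = v_{5}  so sig = [2:1]
  • {6,7}:  v_{6} + v_{7} = v_{1}  so sig = [2:1]
  • {3,6}:  v_{3} + v_{6} = v_{2} + v_{4}  so sig = [2:1,1]
  • {2,4,7}:  v_{2} + v_{4} + v_{7} = 0  so sig = [3:]
  • {1,2,4}:  v_{1} + v_{2} + v_{4} = v_{6}  so sig = [3:1]
  • {2,4,5}:  v_{2} + v_{4} + v_{5} = v_{3}  so sig = [3:1]

so the primitive-relation signature multiset is
    |P|=2: 6 collections, coeffs (), (), (1), (1), (1), (1,1)
    |P|=3: 3 collections, coeffs (), (1), (1)


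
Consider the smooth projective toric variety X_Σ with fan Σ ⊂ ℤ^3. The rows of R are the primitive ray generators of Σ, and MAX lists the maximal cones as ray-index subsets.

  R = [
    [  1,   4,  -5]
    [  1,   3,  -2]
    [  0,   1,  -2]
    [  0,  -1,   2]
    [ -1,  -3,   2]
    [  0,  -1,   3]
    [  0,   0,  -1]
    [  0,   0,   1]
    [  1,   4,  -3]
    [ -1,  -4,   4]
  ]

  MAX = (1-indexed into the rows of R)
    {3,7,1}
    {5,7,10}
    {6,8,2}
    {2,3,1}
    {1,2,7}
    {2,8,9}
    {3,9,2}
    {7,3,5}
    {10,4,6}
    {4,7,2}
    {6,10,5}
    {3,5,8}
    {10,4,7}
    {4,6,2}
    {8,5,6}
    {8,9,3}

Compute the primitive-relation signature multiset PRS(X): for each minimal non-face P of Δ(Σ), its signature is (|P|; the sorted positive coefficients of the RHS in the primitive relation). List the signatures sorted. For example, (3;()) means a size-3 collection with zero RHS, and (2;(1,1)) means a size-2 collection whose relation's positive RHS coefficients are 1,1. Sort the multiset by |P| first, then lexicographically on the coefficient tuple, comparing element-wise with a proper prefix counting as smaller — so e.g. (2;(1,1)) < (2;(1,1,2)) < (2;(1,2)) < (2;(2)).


Primitive collections (23):

  • {2,5}:  v_{2} + v_{5} = 0  →  sig = (2;())
  • {3,4}:  v_{3} + v_{4} = 0  →  sig = (2;())
  • {7,8}:  v_{7} + v_{8} = 0  →  sig = (2;())
  • {1,6}:  v_{1} + v_{6} = v_{2}  →  sig = (2;(1))
  • {1,10}:  v_{1} + v_{10} = v_{7}  →  sig = (2;(1))
  • {2,10}:  v_{2} + v_{10} = v_{4}  →  sig = (2;(1))
  • {3,6}:  v_{3} + v_{6} = v_{8}  →  sig = (2;(1))
  • {3,10}:  v_{3} + v_{10} = v_{5}  →  sig = (2;(1))
  • {4,5}:  v_{4} + v_{5} = v_{10}  →  sig = (2;(1))
  • {4,8}:  v_{4} + v_{8} = v_{6}  →  sig = (2;(1))
  • {6,7}:  v_{6} + v_{7} = v_{4}  →  sig = (2;(1))
  • {9,10}:  v_{9} + v_{10} = v_{8}  →  sig = (2;(1))
  • {1,4}:  v_{1} + v_{4} = v_{2} + v_{7}  →  sig = (2;(1,1))
  • {1,5}:  v_{1} + v_{5} = v_{3} + v_{7}  →  sig = (2;(1,1))
  • {1,8}:  v_{1} + v_{8} = v_{2} + v_{3}  →  sig = (2;(1,1))
  • {4,9}:  v_{4} + v_{9} = v_{2} + v_{8}  →  sig = (2;(1,1))
  • {5,9}:  v_{5} + v_{9} = v_{3} + v_{8}  →  sig = (2;(1,1))
  • {7,9}:  v_{7} + v_{9} = v_{2} + v_{3}  →  sig = (2;(1,1))
  • {8,10}:  v_{8} + v_{10} = v_{5} + v_{6}  →  sig = (2;(1,1))
  • {6,9}:  v_{6} + v_{9} = v_{2} + 2·v_{8}  →  sig = (2;(1,2))
  • {1,9}:  v_{1} + v_{9} = 2·v_{2} + 2·v_{3}  →  sig = (2;(2,2))
  • {2,3,7}:  v_{2} + v_{3} + v_{7} = v_{1}  →  sig = (3;(1))
  • {2,3,8}:  v_{2} + v_{3} + v_{8} = v_{9}  →  sig = (3;(1))

Hence PRS(X_Σ) =
    |P|=2: 21 collections, coeffs (), (), (), (1), (1), (1), (1), (1), (1), (1), (1), (1), (1,1), (1,1), (1,1), (1,1), (1,1), (1,1), (1,1), (1,2), (2,2)
    |P|=3: 2 collections, coeffs (1), (1)


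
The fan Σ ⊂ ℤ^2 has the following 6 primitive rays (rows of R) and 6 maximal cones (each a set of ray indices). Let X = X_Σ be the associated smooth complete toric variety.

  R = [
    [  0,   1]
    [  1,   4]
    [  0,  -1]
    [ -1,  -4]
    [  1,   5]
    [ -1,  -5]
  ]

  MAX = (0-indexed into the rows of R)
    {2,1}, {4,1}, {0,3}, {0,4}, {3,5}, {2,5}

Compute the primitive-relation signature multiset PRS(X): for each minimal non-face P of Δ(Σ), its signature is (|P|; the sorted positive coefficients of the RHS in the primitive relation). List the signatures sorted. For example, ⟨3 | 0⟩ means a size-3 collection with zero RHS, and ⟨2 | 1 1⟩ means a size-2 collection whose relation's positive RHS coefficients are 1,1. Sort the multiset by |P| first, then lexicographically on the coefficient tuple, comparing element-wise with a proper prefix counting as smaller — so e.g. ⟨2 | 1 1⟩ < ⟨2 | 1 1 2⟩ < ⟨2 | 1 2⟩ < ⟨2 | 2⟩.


|primitive collections| = 9. Relations:

  P={0,2}:  v_{0} + v_{2} = 0  ⟹  sig = ⟨2 | 0⟩
  P={1,3}:  v_{1} + v_{3} = 0  ⟹  sig = ⟨2 | 0⟩
  P={4,5}:  v_{4} + v_{5} = 0  ⟹  sig = ⟨2 | 0⟩
  P={0,1}:  v_{0} + v_{1} = v_{4}  ⟹  sig = ⟨2 | 1⟩
  P={0,5}:  v_{0} + v_{5} = v_{3}  ⟹  sig = ⟨2 | 1⟩
  P={1,5}:  v_{1} + v_{5} = v_{2}  ⟹  sig = ⟨2 | 1⟩
  P={2,3}:  v_{2} + v_{3} = v_{5}  ⟹  sig = ⟨2 | 1⟩
  P={2,4}:  v_{2} + v_{4} = v_{1}  ⟹  sig = ⟨2 | 1⟩
  P={3,4}:  v_{3} + v_{4} = v_{0}  ⟹  sig = ⟨2 | 1⟩

Signatures (|P|; sorted positive RHS coefficients), sorted:
    |P|=2: 9 collections, coeffs (), (), (), (1), (1), (1), (1), (1), (1)


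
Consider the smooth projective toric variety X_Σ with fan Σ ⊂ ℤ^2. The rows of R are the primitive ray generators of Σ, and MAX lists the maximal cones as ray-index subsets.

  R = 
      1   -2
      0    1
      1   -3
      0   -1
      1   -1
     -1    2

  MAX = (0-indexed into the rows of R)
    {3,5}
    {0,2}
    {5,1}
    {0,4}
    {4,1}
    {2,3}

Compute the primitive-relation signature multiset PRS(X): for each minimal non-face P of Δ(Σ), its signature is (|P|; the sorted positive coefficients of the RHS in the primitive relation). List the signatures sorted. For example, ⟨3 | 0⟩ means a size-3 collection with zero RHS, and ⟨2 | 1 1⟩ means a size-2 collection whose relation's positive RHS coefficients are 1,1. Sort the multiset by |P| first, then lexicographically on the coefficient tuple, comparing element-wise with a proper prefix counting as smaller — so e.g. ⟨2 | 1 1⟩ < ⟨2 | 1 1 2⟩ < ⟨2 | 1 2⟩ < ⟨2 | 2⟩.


Δ(Σ) — 6 vertices, 9 min non-faces:

  P = {0,5}:  v_{0} + v_{5} = 0  ⇒ sig = ⟨2 | 0⟩
  P = {1,3}:  v_{1} + v_{3} = 0  ⇒ sig = ⟨2 | 0⟩
  P = {0,1}:  v_{0} + v_{1} = v_{4}  ⇒ sig = ⟨2 | 1⟩
  P = {0,3}:  v_{0} + v_{3} = v_{2}  ⇒ sig = ⟨2 | 1⟩
  P = {1,2}:  v_{1} + v_{2} = v_{0}  ⇒ sig = ⟨2 | 1⟩
  P = {2,5}:  v_{2} + v_{5} = v_{3}  ⇒ sig = ⟨2 | 1⟩
  P = {3,4}:  v_{3} + v_{4} = v_{0}  ⇒ sig = ⟨2 | 1⟩
  P = {4,5}:  v_{4} + v_{5} = v_{1}  ⇒ sig = ⟨2 | 1⟩
  P = {2,4}:  v_{2} + v_{4} = 2·v_{0}  ⇒ sig = ⟨2 | 2⟩

Sorted signature multiset PRS(X):
{ ⟨2 | 0⟩ ×2,  ⟨2 | 1⟩ ×6,  ⟨2 | 2⟩ }


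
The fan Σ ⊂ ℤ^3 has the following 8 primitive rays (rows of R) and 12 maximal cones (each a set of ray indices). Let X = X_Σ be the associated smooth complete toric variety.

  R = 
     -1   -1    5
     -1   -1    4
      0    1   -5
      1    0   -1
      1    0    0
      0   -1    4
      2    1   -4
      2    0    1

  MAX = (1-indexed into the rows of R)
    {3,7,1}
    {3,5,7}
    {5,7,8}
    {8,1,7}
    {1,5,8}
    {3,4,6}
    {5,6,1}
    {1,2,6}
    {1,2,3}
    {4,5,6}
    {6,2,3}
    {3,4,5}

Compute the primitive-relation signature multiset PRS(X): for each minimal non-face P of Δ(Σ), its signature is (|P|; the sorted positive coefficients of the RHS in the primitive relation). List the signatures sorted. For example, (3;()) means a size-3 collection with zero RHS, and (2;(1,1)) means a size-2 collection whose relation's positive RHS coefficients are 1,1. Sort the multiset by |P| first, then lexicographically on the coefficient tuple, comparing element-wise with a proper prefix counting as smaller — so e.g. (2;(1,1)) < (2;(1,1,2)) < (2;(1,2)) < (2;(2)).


|primitive collections| = 14. Relations:

  P={1,4}:  v_{1} + v_{4} = v_{6}  so sig = (2;(1))
  P={2,5}:  v_{2} + v_{5} = v_{6}  so sig = (2;(1))
  P={2,7}:  v_{2} + v_{7} = v_{5}  so sig = (2;(1))
  P={3,8}:  v_{3} + v_{8} = v_{7}  so sig = (2;(1))
  P={2,4}:  v_{2} + v_{4} = v_{3} + 2·v_{6}  so sig = (2;(1,2))
  P={2,8}:  v_{2} + v_{8} = v_{1} + 2·v_{5}  so sig = (2;(1,2))
  P={4,7}:  v_{4} + v_{7} = v_{3} + 3·v_{5}  so sig = (2;(1,3))
  P={6,8}:  v_{6} + v_{8} = v_{1} + 3·v_{5}  so sig = (2;(1,3))
  P={6,7}:  v_{6} + v_{7} = 2·v_{5}  so sig = (2;(2))
  P={4,8}:  v_{4} + v_{8} = 3·v_{5}  so sig = (2;(3))
  P={1,3,5}:  v_{1} + v_{3} + v_{5} = 0  so sig = (3;())
  P={1,3,6}:  v_{1} + v_{3} + v_{6} = v_{2}  so sig = (3;(1))
  P={1,5,7}:  v_{1} + v_{5} + v_{7} = v_{8}  so sig = (3;(1))
  P={3,5,6}:  v_{3} + v_{5} + v_{6} = v_{4}  so sig = (3;(1))

Sorted signature multiset PRS(X):
[(2;(1)), (2;(1)), (2;(1)), (2;(1)), (2;(1,2)), (2;(1,2)), (2;(1,3)), (2;(1,3)), (2;(2)), (2;(3)), (3;()), (3;(1)), (3;(1)), (3;(1))]


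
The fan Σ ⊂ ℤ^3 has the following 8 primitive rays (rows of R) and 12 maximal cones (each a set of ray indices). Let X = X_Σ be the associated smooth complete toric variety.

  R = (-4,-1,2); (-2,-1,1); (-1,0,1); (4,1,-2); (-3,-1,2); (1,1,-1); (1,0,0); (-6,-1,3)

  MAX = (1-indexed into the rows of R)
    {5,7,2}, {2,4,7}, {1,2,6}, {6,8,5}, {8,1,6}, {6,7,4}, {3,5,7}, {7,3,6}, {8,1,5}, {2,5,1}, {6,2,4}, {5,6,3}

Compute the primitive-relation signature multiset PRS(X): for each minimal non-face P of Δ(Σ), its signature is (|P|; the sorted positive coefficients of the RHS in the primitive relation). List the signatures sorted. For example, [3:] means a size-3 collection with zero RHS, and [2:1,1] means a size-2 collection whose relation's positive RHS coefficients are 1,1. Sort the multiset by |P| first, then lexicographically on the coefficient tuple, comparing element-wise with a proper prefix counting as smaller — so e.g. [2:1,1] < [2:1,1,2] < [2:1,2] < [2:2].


The 14 primitive collections of Σ (r=8, n=3):

  {1,4}:  v_{1} + v_{4} = 0  ⇒ sig = [2:]
  {1,7}:  v_{1} + v_{7} = v_{5}  ⇒ sig = [2:1]
  {2,3}:  v_{2} + v_{3} = v_{5}  ⇒ sig = [2:1]
  {4,5}:  v_{4} + v_{5} = v_{7}  ⇒ sig = [2:1]
  {4,8}:  v_{4} + v_{8} = v_{5} + v_{6}  ⇒ sig = [2:1,1]
  {1,3}:  v_{1} + v_{3} = 2·v_{5} + v_{6}  ⇒ sig = [2:1,2]
  {3,4}:  v_{3} + v_{4} = v_{6} + 2·v_{7}  ⇒ sig = [2:1,2]
  {7,8}:  v_{7} + v_{8} = 2·v_{5} + v_{6}  ⇒ sig = [2:1,2]
  {2,8}:  v_{2} + v_{8} = 2·v_{1}  ⇒ sig = [2:2]
  {3,8}:  v_{3} + v_{8} = 3·v_{5} + 2·v_{6}  ⇒ sig = [2:2,3]
  {2,6,7}:  v_{2} + v_{6} + v_{7} = 0  ⇒ sig = [3:]
  {1,5,6}:  v_{1} + v_{5} + v_{6} = v_{8}  ⇒ sig = [3:1]
  {2,5,6}:  v_{2} + v_{5} + v_{6} = v_{1}  ⇒ sig = [3:1]
  {5,6,7}:  v_{5} + v_{6} + v_{7} = v_{3}  ⇒ sig = [3:1]

so the primitive-relation signature multiset is
    |P|=2: 10 collections, coeffs (), (1), (1), (1), (1,1), (1,2), (1,2), (1,2), (2), (2,3)
    |P|=3: 4 collections, coeffs (), (1), (1), (1)


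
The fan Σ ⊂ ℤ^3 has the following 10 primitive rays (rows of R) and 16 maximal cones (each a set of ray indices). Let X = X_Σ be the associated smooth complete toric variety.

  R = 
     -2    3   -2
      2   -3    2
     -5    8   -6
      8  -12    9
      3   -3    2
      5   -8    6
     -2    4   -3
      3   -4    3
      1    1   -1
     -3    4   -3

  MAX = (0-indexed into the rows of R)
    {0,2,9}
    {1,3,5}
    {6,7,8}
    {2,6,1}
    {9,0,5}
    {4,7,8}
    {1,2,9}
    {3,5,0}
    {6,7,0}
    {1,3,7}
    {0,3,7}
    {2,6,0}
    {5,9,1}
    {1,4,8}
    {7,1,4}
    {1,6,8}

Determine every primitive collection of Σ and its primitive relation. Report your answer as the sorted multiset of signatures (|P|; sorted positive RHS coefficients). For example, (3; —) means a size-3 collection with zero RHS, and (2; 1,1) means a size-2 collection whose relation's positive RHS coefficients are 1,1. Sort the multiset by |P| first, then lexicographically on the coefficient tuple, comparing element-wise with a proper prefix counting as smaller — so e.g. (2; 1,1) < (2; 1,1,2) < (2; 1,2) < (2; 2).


The 23 primitive collections of Σ (r=10, n=3):

  • {0,1}:  v_{0} + v_{1} = 0  ⇒ sig = (2; —)
  • {2,5}:  v_{2} + v_{5} = 0  ⇒ sig = (2; —)
  • {7,9}:  v_{7} + v_{9} = 0  ⇒ sig = (2; —)
  • {2,3}:  v_{2} + v_{3} = v_{7}  ⇒ sig = (2; 1)
  • {2,7}:  v_{2} + v_{7} = v_{6}  ⇒ sig = (2; 1)
  • {3,9}:  v_{3} + v_{9} = v_{5}  ⇒ sig = (2; 1)
  • {4,6}:  v_{4} + v_{6} = v_{8}  ⇒ sig = (2; 1)
  • {5,6}:  v_{5} + v_{6} = v_{7}  ⇒ sig = (2; 1)
  • {5,7}:  v_{5} + v_{7} = v_{3}  ⇒ sig = (2; 1)
  • {6,9}:  v_{6} + v_{9} = v_{2}  ⇒ sig = (2; 1)
  • {0,4}:  v_{0} + v_{4} = v_{6} + v_{7}  ⇒ sig = (2; 1,1)
  • {4,9}:  v_{4} + v_{9} = v_{1} + v_{6}  ⇒ sig = (2; 1,1)
  • {5,8}:  v_{5} + v_{8} = v_{4} + v_{7}  ⇒ sig = (2; 1,1)
  • {0,8}:  v_{0} + v_{8} = 2·v_{6} + v_{7}  ⇒ sig = (2; 1,2)
  • {2,4}:  v_{2} + v_{4} = v_{1} + 2·v_{6}  ⇒ sig = (2; 1,2)
  • {3,8}:  v_{3} + v_{8} = v_{4} + 2·v_{7}  ⇒ sig = (2; 1,2)
  • {4,5}:  v_{4} + v_{5} = v_{1} + 2·v_{7}  ⇒ sig = (2; 1,2)
  • {8,9}:  v_{8} + v_{9} = v_{1} + 2·v_{6}  ⇒ sig = (2; 1,2)
  • {2,8}:  v_{2} + v_{8} = v_{1} + 3·v_{6}  ⇒ sig = (2; 1,3)
  • {3,4}:  v_{3} + v_{4} = v_{1} + 3·v_{7}  ⇒ sig = (2; 1,3)
  • {3,6}:  v_{3} + v_{6} = 2·v_{7}  ⇒ sig = (2; 2)
  • {1,6,7}:  v_{1} + v_{6} + v_{7} = v_{4}  ⇒ sig = (3; 1)
  • {1,7,8}:  v_{1} + v_{7} + v_{8} = 2·v_{4}  ⇒ sig = (3; 2)

Hence PRS(X_Σ) =
{ (2; —) ×3,  (2; 1) ×7,  (2; 1,1) ×3,  (2; 1,2) ×5,  (2; 1,3) ×2,  (2; 2),  (3; 1),  (3; 2) }


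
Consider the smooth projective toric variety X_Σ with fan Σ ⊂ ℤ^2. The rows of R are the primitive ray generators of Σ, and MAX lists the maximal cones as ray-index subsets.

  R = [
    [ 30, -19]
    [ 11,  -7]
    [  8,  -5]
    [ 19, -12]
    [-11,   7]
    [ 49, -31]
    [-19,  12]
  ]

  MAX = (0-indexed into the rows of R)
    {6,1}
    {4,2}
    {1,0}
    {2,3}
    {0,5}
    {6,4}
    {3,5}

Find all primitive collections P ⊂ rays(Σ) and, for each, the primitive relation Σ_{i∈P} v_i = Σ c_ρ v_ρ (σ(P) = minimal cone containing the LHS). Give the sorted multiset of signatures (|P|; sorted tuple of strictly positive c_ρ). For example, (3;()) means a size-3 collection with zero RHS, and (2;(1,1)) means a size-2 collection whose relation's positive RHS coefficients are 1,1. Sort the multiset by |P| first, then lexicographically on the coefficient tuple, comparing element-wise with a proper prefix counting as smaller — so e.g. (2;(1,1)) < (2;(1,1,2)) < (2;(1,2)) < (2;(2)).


14 collections generate NE(X_Σ); each relation:

  P={1,4}:  v_{1} + v_{4} = 0  so sig = (2;())
  P={3,6}:  v_{3} + v_{6} = 0  so sig = (2;())
  P={0,3}:  v_{0} + v_{3} = v_{5}  so sig = (2;(1))
  P={0,4}:  v_{0} + v_{4} = v_{3}  so sig = (2;(1))
  P={0,6}:  v_{0} + v_{6} = v_{1}  so sig = (2;(1))
  P={1,2}:  v_{1} + v_{2} = v_{3}  so sig = (2;(1))
  P={1,3}:  v_{1} + v_{3} = v_{0}  so sig = (2;(1))
  P={2,6}:  v_{2} + v_{6} = v_{4}  so sig = (2;(1))
  P={3,4}:  v_{3} + v_{4} = v_{2}  so sig = (2;(1))
  P={5,6}:  v_{5} + v_{6} = v_{0}  so sig = (2;(1))
  P={0,2}:  v_{0} + v_{2} = 2·v_{3}  so sig = (2;(2))
  P={1,5}:  v_{1} + v_{5} = 2·v_{0}  so sig = (2;(2))
  P={4,5}:  v_{4} + v_{5} = 2·v_{3}  so sig = (2;(2))
  P={2,5}:  v_{2} + v_{5} = 3·v_{3}  so sig = (2;(3))

Signatures (|P|; sorted positive RHS coefficients), sorted:
{ (2;()) ×2,  (2;(1)) ×8,  (2;(2)) ×3,  (2;(3)) }


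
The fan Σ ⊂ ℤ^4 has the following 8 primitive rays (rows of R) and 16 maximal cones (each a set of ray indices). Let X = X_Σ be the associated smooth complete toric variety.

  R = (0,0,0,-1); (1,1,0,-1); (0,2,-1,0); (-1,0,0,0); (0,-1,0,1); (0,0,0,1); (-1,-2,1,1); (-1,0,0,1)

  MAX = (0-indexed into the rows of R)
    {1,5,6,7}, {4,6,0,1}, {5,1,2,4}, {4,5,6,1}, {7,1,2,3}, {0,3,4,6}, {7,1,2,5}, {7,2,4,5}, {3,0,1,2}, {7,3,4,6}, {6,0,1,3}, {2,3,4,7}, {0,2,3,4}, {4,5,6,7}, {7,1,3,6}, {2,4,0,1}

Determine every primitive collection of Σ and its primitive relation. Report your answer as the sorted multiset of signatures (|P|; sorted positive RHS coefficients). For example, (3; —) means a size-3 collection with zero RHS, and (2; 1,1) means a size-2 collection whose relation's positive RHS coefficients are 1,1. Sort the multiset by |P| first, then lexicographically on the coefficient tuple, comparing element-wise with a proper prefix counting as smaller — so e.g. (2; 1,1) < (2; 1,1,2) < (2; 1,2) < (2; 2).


Σ has 6 primitive collections:

  P = {0,5}:  v_{0} + v_{5} = 0  ⟹  sig = (2; —)
  P = {0,7}:  v_{0} + v_{7} = v_{3}  ⟹  sig = (2; 1)
  P = {2,6}:  v_{2} + v_{6} = v_{7}  ⟹  sig = (2; 1)
  P = {3,5}:  v_{3} + v_{5} = v_{7}  ⟹  sig = (2; 1)
  P = {1,3,4}:  v_{1} + v_{3} + v_{4} = 0  ⟹  sig = (3; —)
  P = {1,4,7}:  v_{1} + v_{4} + v_{7} = v_{5}  ⟹  sig = (3; 1)

Sorted signature multiset PRS(X):
    (2; —)
    (2; 1)
    (2; 1)
    (2; 1)
    (3; —)
    (3; 1)


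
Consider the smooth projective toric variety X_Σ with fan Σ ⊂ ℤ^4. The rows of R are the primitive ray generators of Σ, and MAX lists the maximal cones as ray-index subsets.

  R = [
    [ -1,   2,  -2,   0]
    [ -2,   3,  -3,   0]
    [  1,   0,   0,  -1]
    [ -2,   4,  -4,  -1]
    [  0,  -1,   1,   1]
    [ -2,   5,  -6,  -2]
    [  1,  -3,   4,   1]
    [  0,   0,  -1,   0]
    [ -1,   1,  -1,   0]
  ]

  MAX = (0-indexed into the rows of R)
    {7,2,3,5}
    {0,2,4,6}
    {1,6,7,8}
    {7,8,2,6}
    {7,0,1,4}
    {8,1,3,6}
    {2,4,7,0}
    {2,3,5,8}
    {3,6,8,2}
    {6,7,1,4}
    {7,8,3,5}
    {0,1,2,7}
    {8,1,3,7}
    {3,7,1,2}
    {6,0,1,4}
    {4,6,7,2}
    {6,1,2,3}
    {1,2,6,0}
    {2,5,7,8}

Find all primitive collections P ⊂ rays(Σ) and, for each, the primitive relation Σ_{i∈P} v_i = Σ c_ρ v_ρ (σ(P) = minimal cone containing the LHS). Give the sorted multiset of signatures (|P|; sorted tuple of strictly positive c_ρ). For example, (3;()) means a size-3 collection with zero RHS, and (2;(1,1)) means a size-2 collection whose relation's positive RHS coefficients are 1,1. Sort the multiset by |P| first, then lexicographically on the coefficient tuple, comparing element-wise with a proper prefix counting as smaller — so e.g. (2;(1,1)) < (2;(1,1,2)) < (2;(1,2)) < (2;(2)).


14 minimal non-faces of Δ(Σ) (on 9 rays):

  P = {0,8}:  v_{0} + v_{8} = v_{1}  so sig = (2;(1))
  P = {3,4}:  v_{3} + v_{4} = v_{1}  so sig = (2;(1))
  P = {4,5}:  v_{4} + v_{5} = v_{3} + v_{7}  so sig = (2;(1,1))
  P = {4,8}:  v_{4} + v_{8} = v_{1} + v_{6} + v_{7}  so sig = (2;(1,1,1))
  P = {0,5}:  v_{0} + v_{5} = v_{1} + v_{2} + v_{3} + v_{7}  so sig = (2;(1,1,1,1))
  P = {0,3}:  v_{0} + v_{3} = 2·v_{1} + v_{2}  so sig = (2;(1,2))
  P = {1,5}:  v_{1} + v_{5} = 2·v_{3} + v_{7}  so sig = (2;(1,2))
  P = {5,6}:  v_{5} + v_{6} = v_{2} + 2·v_{8}  so sig = (2;(1,2))
  P = {0,6,7}:  v_{0} + v_{6} + v_{7} = v_{4}  so sig = (3;(1))
  P = {1,2,4}:  v_{1} + v_{2} + v_{4} = v_{0}  so sig = (3;(1))
  P = {1,2,8}:  v_{1} + v_{2} + v_{8} = v_{3}  so sig = (3;(1))
  P = {3,6,7}:  v_{3} + v_{6} + v_{7} = v_{8}  so sig = (3;(1))
  P = {1,2,6,7}:  v_{1} + v_{2} + v_{6} + v_{7} = 0  so sig = (4;())
  P = {2,3,7,8}:  v_{2} + v_{3} + v_{7} + v_{8} = v_{5}  so sig = (4;(1))

Sorted signature multiset PRS(X):
    |P|=2: 8 collections, coeffs (1), (1), (1,1), (1,1,1), (1,1,1,1), (1,2), (1,2), (1,2)
    |P|=3: 4 collections, coeffs (1), (1), (1), (1)
    |P|=4: 2 collections, coeffs (), (1)


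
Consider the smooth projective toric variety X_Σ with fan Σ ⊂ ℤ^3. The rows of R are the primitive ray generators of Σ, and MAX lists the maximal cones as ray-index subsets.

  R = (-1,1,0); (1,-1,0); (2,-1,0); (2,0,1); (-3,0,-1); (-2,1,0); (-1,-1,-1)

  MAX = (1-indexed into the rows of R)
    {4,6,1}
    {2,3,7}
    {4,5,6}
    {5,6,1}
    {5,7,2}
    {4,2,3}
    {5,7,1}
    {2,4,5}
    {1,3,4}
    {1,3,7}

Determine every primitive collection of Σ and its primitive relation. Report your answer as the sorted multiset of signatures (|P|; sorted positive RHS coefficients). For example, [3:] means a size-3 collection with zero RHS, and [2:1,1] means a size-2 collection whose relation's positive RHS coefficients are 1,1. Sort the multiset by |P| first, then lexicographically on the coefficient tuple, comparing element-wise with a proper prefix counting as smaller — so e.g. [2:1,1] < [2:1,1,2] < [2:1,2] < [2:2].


Primitive collections (7):

  P={1,2}:  v_{1} + v_{2} = 0  so sig = [2:]
  P={3,6}:  v_{3} + v_{6} = 0  so sig = [2:]
  P={3,5}:  v_{3} + v_{5} = v_{7}  so sig = [2:1]
  P={4,7}:  v_{4} + v_{7} = v_{2}  so sig = [2:1]
  P={6,7}:  v_{6} + v_{7} = v_{5}  so sig = [2:1]
  P={2,6}:  v_{2} + v_{6} = v_{4} + v_{5}  so sig = [2:1,1]
  P={1,4,5}:  v_{1} + v_{4} + v_{5} = v_{6}  so sig = [3:1]

Signatures (|P|; sorted positive RHS coefficients), sorted:
[[2:], [2:], [2:1], [2:1], [2:1], [2:1,1], [3:1]]


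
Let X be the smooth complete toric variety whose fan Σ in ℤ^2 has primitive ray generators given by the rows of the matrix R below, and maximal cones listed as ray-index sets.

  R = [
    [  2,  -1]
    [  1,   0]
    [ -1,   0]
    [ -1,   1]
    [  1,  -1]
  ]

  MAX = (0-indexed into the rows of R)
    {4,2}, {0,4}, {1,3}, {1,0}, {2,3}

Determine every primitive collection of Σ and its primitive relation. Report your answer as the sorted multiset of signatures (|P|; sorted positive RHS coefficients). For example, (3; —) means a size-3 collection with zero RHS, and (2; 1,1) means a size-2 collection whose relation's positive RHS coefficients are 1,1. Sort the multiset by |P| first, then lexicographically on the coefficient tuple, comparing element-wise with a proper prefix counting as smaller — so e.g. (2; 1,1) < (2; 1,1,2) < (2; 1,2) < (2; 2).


Primitive collections (5):

  P={1,2}:  v_{1} + v_{2} = 0  →  sig = (2; —)
  P={3,4}:  v_{3} + v_{4} = 0  →  sig = (2; —)
  P={0,2}:  v_{0} + v_{2} = v_{4}  →  sig = (2; 1)
  P={0,3}:  v_{0} + v_{3} = v_{1}  →  sig = (2; 1)
  P={1,4}:  v_{1} + v_{4} = v_{0}  →  sig = (2; 1)

Hence PRS(X_Σ) =
    |P|=2: 5 collections, coeffs (), (), (1), (1), (1)


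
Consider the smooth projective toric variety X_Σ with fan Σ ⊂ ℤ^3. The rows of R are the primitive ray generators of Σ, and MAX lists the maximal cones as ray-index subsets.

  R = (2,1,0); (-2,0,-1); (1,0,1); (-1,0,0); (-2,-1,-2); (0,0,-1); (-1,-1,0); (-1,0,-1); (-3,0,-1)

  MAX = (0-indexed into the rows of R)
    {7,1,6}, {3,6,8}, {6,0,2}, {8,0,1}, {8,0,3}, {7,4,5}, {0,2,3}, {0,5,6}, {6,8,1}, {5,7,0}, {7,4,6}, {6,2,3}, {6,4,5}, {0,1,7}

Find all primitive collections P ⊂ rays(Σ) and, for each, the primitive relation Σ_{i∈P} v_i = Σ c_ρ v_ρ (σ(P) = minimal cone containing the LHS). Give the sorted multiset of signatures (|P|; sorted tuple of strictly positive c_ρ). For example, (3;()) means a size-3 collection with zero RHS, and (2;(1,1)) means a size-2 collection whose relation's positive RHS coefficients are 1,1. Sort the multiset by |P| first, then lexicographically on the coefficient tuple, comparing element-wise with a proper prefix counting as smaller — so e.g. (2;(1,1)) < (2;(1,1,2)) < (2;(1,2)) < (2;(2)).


Primitive collections (20):

  P = {2,7}:  v_{2} + v_{7} = 0 ; sig = (2;())
  P = {1,2}:  v_{1} + v_{2} = v_{3} ; sig = (2;(1))
  P = {1,3}:  v_{1} + v_{3} = v_{8} ; sig = (2;(1))
  P = {3,5}:  v_{3} + v_{5} = v_{7} ; sig = (2;(1))
  P = {3,7}:  v_{3} + v_{7} = v_{1} ; sig = (2;(1))
  P = {2,4}:  v_{2} + v_{4} = v_{5} + v_{6} ; sig = (2;(1,1))
  P = {2,5}:  v_{2} + v_{5} = v_{0} + v_{6} ; sig = (2;(1,1))
  P = {5,8}:  v_{5} + v_{8} = v_{1} + v_{7} ; sig = (2;(1,1))
  P = {4,8}:  v_{4} + v_{8} = v_{1} + v_{6} + 2·v_{7} ; sig = (2;(1,1,2))
  P = {3,4}:  v_{3} + v_{4} = v_{6} + 2·v_{7} ; sig = (2;(1,2))
  P = {1,4}:  v_{1} + v_{4} = v_{6} + 3·v_{7} ; sig = (2;(1,3))
  P = {0,4}:  v_{0} + v_{4} = 2·v_{5} ; sig = (2;(2))
  P = {1,5}:  v_{1} + v_{5} = 2·v_{7} ; sig = (2;(2))
  P = {2,8}:  v_{2} + v_{8} = 2·v_{3} ; sig = (2;(2))
  P = {7,8}:  v_{7} + v_{8} = 2·v_{1} ; sig = (2;(2))
  P = {0,3,6}:  v_{0} + v_{3} + v_{6} = 0 ; sig = (3;())
  P = {0,1,6}:  v_{0} + v_{1} + v_{6} = v_{7} ; sig = (3;(1))
  P = {0,6,7}:  v_{0} + v_{6} + v_{7} = v_{5} ; sig = (3;(1))
  P = {0,6,8}:  v_{0} + v_{6} + v_{8} = v_{1} ; sig = (3;(1))
  P = {5,6,7}:  v_{5} + v_{6} + v_{7} = v_{4} ; sig = (3;(1))

Hence PRS(X_Σ) =
{ (2;()),  (2;(1)) ×4,  (2;(1,1)) ×3,  (2;(1,1,2)),  (2;(1,2)),  (2;(1,3)),  (2;(2)) ×4,  (3;()),  (3;(1)) ×4 }
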